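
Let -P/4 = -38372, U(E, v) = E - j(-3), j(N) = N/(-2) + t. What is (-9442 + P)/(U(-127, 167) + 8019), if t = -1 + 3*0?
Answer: 288092/15783 ≈ 18.253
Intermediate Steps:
t = -1 (t = -1 + 0 = -1)
j(N) = -1 - N/2 (j(N) = N/(-2) - 1 = N*(-½) - 1 = -N/2 - 1 = -1 - N/2)
U(E, v) = -½ + E (U(E, v) = E - (-1 - ½*(-3)) = E - (-1 + 3/2) = E - 1*½ = E - ½ = -½ + E)
P = 153488 (P = -4*(-38372) = 153488)
(-9442 + P)/(U(-127, 167) + 8019) = (-9442 + 153488)/((-½ - 127) + 8019) = 144046/(-255/2 + 8019) = 144046/(15783/2) = 144046*(2/15783) = 288092/15783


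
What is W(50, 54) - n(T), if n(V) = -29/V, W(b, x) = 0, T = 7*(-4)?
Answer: -29/28 ≈ -1.0357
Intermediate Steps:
T = -28
W(50, 54) - n(T) = 0 - (-29)/(-28) = 0 - (-29)*(-1)/28 = 0 - 1*29/28 = 0 - 29/28 = -29/28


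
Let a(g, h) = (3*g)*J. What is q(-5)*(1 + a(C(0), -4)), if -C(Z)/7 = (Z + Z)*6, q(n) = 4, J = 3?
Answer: 4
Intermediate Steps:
C(Z) = -84*Z (C(Z) = -7*(Z + Z)*6 = -7*2*Z*6 = -84*Z)
a(g, h) = 9*g (a(g, h) = (3*g)*3 = 9*g)
q(-5)*(1 + a(C(0), -4)) = 4*(1 + 9*(-84*0)) = 4*(1 + 9*0) = 4*(1 + 0) = 4*1 = 4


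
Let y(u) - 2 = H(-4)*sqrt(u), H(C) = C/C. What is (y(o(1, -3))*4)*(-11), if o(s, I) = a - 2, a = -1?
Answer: -88 - 44*I*sqrt(3) ≈ -88.0 - 76.21*I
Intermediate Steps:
H(C) = 1
o(s, I) = -3 (o(s, I) = -1 - 2 = -3)
y(u) = 2 + sqrt(u) (y(u) = 2 + 1*sqrt(u) = 2 + sqrt(u))
(y(o(1, -3))*4)*(-11) = ((2 + sqrt(-3))*4)*(-11) = ((2 + I*sqrt(3))*4)*(-11) = (8 + 4*I*sqrt(3))*(-11) = -88 - 44*I*sqrt(3)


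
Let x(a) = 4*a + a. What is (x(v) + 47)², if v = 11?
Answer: 10404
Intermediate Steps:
x(a) = 5*a
(x(v) + 47)² = (5*11 + 47)² = (55 + 47)² = 102² = 10404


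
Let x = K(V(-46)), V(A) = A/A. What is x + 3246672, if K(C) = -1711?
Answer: 3244961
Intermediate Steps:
V(A) = 1
x = -1711
x + 3246672 = -1711 + 3246672 = 3244961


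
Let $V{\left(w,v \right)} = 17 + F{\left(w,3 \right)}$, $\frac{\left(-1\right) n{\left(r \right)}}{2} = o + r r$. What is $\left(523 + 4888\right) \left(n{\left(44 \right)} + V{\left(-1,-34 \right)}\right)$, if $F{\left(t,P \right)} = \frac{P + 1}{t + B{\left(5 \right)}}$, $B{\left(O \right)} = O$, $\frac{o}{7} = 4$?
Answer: $-21157010$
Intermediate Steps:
$o = 28$ ($o = 7 \cdot 4 = 28$)
$F{\left(t,P \right)} = \frac{1 + P}{5 + t}$ ($F{\left(t,P \right)} = \frac{P + 1}{t + 5} = \frac{1 + P}{5 + t}$)
$n{\left(r \right)} = -56 - 2 r^{2}$ ($n{\left(r \right)} = - 2 \left(28 + r r\right) = - 2 \left(28 + r^{2}\right) = -56 - 2 r^{2}$)
$V{\left(w,v \right)} = 17 + \frac{4}{5 + w}$ ($V{\left(w,v \right)} = 17 + \frac{1 + 3}{5 + w} = 17 + \frac{1}{5 + w} 4 = 17 + \frac{4}{5 + w}$)
$\left(523 + 4888\right) \left(n{\left(44 \right)} + V{\left(-1,-34 \right)}\right) = \left(523 + 4888\right) \left(\left(-56 - 2 \cdot 44^{2}\right) + \frac{89 + 17 \left(-1\right)}{5 - 1}\right) = 5411 \left(\left(-56 - 3872\right) + \frac{89 - 17}{4}\right) = 5411 \left(\left(-56 - 3872\right) + \frac{1}{4} \cdot 72\right) = 5411 \left(-3928 + 18\right) = 5411 \left(-3910\right) = -21157010$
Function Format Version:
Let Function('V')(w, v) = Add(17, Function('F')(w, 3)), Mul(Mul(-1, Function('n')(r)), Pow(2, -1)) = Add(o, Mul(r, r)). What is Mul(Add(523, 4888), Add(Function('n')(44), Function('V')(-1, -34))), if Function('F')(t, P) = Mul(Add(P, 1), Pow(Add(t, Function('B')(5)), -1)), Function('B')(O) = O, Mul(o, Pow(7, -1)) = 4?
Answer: -21157010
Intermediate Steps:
o = 28 (o = Mul(7, 4) = 28)
Function('F')(t, P) = Mul(Pow(Add(5, t), -1), Add(1, P)) (Function('F')(t, P) = Mul(Add(P, 1), Pow(Add(t, 5), -1)) = Mul(Add(1, P), Pow(Add(5, t), -1)) = Mul(Pow(Add(5, t), -1), Add(1, P)))
Function('n')(r) = Add(-56, Mul(-2, Pow(r, 2))) (Function('n')(r) = Mul(-2, Add(28, Mul(r, r))) = Mul(-2, Add(28, Pow(r, 2))) = Add(-56, Mul(-2, Pow(r, 2))))
Function('V')(w, v) = Add(17, Mul(4, Pow(Add(5, w), -1))) (Function('V')(w, v) = Add(17, Mul(Pow(Add(5, w), -1), Add(1, 3))) = Add(17, Mul(Pow(Add(5, w), -1), 4)) = Add(17, Mul(4, Pow(Add(5, w), -1))))
Mul(Add(523, 4888), Add(Function('n')(44), Function('V')(-1, -34))) = Mul(Add(523, 4888), Add(Add(-56, Mul(-2, Pow(44, 2))), Mul(Pow(Add(5, -1), -1), Add(89, Mul(17, -1))))) = Mul(5411, Add(Add(-56, Mul(-2, 1936)), Mul(Pow(4, -1), Add(89, -17)))) = Mul(5411, Add(Add(-56, -3872), Mul(Rational(1, 4), 72))) = Mul(5411, Add(-3928, 18)) = Mul(5411, -3910) = -21157010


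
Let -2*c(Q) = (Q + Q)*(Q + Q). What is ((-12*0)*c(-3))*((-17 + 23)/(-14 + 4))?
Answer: 0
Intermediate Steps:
c(Q) = -2*Q² (c(Q) = -(Q + Q)*(Q + Q)/2 = -2*Q*2*Q/2 = -2*Q²)
((-12*0)*c(-3))*((-17 + 23)/(-14 + 4)) = ((-12*0)*(-2*(-3)²))*((-17 + 23)/(-14 + 4)) = (0*(-2*9))*(6/(-10)) = (0*(-18))*(6*(-⅒)) = 0*(-⅗) = 0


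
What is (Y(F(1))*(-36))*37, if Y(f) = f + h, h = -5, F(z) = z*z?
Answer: 5328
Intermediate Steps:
F(z) = z²
Y(f) = -5 + f (Y(f) = f - 5 = -5 + f)
(Y(F(1))*(-36))*37 = ((-5 + 1²)*(-36))*37 = ((-5 + 1)*(-36))*37 = -4*(-36)*37 = 144*37 = 5328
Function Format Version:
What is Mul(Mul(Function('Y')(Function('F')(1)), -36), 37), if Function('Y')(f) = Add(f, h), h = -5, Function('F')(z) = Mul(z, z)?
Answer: 5328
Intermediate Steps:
Function('F')(z) = Pow(z, 2)
Function('Y')(f) = Add(-5, f) (Function('Y')(f) = Add(f, -5) = Add(-5, f))
Mul(Mul(Function('Y')(Function('F')(1)), -36), 37) = Mul(Mul(Add(-5, Pow(1, 2)), -36), 37) = Mul(Mul(Add(-5, 1), -36), 37) = Mul(Mul(-4, -36), 37) = Mul(144, 37) = 5328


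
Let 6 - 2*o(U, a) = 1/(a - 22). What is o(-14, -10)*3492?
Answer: 168489/16 ≈ 10531.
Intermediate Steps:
o(U, a) = 3 - 1/(2*(-22 + a)) (o(U, a) = 3 - 1/(2*(a - 22)) = 3 - 1/(2*(-22 + a)))
o(-14, -10)*3492 = ((-133 + 6*(-10))/(2*(-22 - 10)))*3492 = ((1/2)*(-133 - 60)/(-32))*3492 = ((1/2)*(-1/32)*(-193))*3492 = (193/64)*3492 = 168489/16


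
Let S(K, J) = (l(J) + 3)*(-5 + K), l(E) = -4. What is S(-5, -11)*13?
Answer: 130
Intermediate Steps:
S(K, J) = 5 - K (S(K, J) = (-4 + 3)*(-5 + K) = -(-5 + K) = 5 - K)
S(-5, -11)*13 = (5 - 1*(-5))*13 = (5 + 5)*13 = 10*13 = 130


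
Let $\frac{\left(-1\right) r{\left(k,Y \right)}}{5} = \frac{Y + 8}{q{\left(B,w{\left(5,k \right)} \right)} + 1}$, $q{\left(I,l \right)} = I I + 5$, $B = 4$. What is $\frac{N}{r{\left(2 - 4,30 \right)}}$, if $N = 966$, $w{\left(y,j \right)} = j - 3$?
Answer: $- \frac{10626}{95} \approx -111.85$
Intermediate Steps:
$w{\left(y,j \right)} = -3 + j$
$q{\left(I,l \right)} = 5 + I^{2}$ ($q{\left(I,l \right)} = I^{2} + 5 = 5 + I^{2}$)
$r{\left(k,Y \right)} = - \frac{20}{11} - \frac{5 Y}{22}$ ($r{\left(k,Y \right)} = - 5 \frac{Y + 8}{\left(5 + 4^{2}\right) + 1} = - 5 \frac{8 + Y}{\left(5 + 16\right) + 1} = - 5 \frac{8 + Y}{21 + 1} = - 5 \frac{8 + Y}{22} = - 5 \left(8 + Y\right) \frac{1}{22} = - 5 \left(\frac{4}{11} + \frac{Y}{22}\right) = - \frac{20}{11} - \frac{5 Y}{22}$)
$\frac{N}{r{\left(2 - 4,30 \right)}} = \frac{966}{- \frac{20}{11} - \frac{75}{11}} = \frac{966}{- \frac{95}{11}} = 966 \left(- \frac{11}{95}\right) = - \frac{10626}{95}$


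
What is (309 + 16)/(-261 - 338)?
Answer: -325/599 ≈ -0.54257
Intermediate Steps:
(309 + 16)/(-261 - 338) = 325/(-599) = 325*(-1/599) = -325/599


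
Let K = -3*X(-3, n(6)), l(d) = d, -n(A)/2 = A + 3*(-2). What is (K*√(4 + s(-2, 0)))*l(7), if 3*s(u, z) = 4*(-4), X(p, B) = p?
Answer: 42*I*√3 ≈ 72.746*I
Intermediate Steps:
n(A) = 12 - 2*A (n(A) = -2*(A + 3*(-2)) = -2*(A - 6) = -2*(-6 + A) = 12 - 2*A)
s(u, z) = -16/3 (s(u, z) = (4*(-4))/3 = (⅓)*(-16) = -16/3)
K = 9 (K = -3*(-3) = 9)
(K*√(4 + s(-2, 0)))*l(7) = (9*√(4 - 16/3))*7 = (9*√(-4/3))*7 = (9*(2*I*√3/3))*7 = (6*I*√3)*7 = 42*I*√3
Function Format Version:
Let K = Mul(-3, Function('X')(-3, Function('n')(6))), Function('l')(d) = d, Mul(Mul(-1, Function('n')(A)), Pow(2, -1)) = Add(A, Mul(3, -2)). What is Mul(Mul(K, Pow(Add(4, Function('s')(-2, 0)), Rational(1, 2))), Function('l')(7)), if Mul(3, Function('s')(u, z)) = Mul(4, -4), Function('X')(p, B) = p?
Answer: Mul(42, I, Pow(3, Rational(1, 2))) ≈ Mul(72.746, I)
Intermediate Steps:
Function('n')(A) = Add(12, Mul(-2, A)) (Function('n')(A) = Mul(-2, Add(A, Mul(3, -2))) = Mul(-2, Add(A, -6)) = Mul(-2, Add(-6, A)) = Add(12, Mul(-2, A)))
Function('s')(u, z) = Rational(-16, 3) (Function('s')(u, z) = Mul(Rational(1, 3), Mul(4, -4)) = Mul(Rational(1, 3), -16) = Rational(-16, 3))
K = 9 (K = Mul(-3, -3) = 9)
Mul(Mul(K, Pow(Add(4, Function('s')(-2, 0)), Rational(1, 2))), Function('l')(7)) = Mul(Mul(9, Pow(Add(4, Rational(-16, 3)), Rational(1, 2))), 7) = Mul(Mul(9, Pow(Rational(-4, 3), Rational(1, 2))), 7) = Mul(Mul(9, Mul(Rational(2, 3), I, Pow(3, Rational(1, 2)))), 7) = Mul(Mul(6, I, Pow(3, Rational(1, 2))), 7) = Mul(42, I, Pow(3, Rational(1, 2)))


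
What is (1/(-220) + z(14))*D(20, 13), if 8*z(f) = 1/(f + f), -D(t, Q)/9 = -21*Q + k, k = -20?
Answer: -2637/12320 ≈ -0.21404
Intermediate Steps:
D(t, Q) = 180 + 189*Q (D(t, Q) = -9*(-21*Q - 20) = -9*(-20 - 21*Q) = 180 + 189*Q)
z(f) = 1/(16*f) (z(f) = 1/(8*(f + f)) = 1/(8*((2*f))) = (1/(2*f))/8 = 1/(16*f))
(1/(-220) + z(14))*D(20, 13) = (1/(-220) + (1/16)/14)*(180 + 189*13) = (-1/220 + (1/16)*(1/14))*(180 + 2457) = (-1/220 + 1/224)*2637 = -1/12320*2637 = -2637/12320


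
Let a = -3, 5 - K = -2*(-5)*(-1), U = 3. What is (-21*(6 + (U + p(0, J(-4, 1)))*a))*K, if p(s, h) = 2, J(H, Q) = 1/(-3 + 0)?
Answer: 2835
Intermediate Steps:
J(H, Q) = -⅓ (J(H, Q) = 1/(-3) = -⅓)
K = 15 (K = 5 - (-2*(-5))*(-1) = 5 - 10*(-1) = 5 - 1*(-10) = 5 + 10 = 15)
(-21*(6 + (U + p(0, J(-4, 1)))*a))*K = -21*(6 + (3 + 2)*(-3))*15 = -21*(6 + 5*(-3))*15 = -21*(6 - 15)*15 = -21*(-9)*15 = 189*15 = 2835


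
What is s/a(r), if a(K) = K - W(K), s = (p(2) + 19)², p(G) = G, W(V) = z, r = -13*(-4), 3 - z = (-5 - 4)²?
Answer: 441/130 ≈ 3.3923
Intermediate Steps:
z = -78 (z = 3 - (-5 - 4)² = 3 - 1*(-9)² = 3 - 1*81 = 3 - 81 = -78)
r = 52
W(V) = -78
s = 441 (s = (2 + 19)² = 21² = 441)
a(K) = 78 + K (a(K) = K - 1*(-78) = K + 78 = 78 + K)
s/a(r) = 441/(78 + 52) = 441/130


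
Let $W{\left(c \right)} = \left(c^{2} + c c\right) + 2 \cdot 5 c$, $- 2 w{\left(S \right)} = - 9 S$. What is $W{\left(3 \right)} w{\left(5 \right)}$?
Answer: $1080$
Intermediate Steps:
$w{\left(S \right)} = \frac{9 S}{2}$ ($w{\left(S \right)} = - \frac{\left(-9\right) S}{2} = \frac{9 S}{2}$)
$W{\left(c \right)} = 2 c^{2} + 10 c$ ($W{\left(c \right)} = \left(c^{2} + c^{2}\right) + 10 c = 2 c^{2} + 10 c$)
$W{\left(3 \right)} w{\left(5 \right)} = 2 \cdot 3 \left(5 + 3\right) \frac{9}{2} \cdot 5 = 2 \cdot 3 \cdot 8 \cdot \frac{45}{2} = 48 \cdot \frac{45}{2} = 1080$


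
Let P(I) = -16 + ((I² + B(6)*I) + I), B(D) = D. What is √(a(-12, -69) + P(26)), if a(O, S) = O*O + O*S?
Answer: √1814 ≈ 42.591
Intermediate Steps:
a(O, S) = O² + O*S
P(I) = -16 + I² + 7*I (P(I) = -16 + ((I² + 6*I) + I) = -16 + (I² + 7*I) = -16 + I² + 7*I)
√(a(-12, -69) + P(26)) = √(-12*(-12 - 69) + (-16 + 26² + 7*26)) = √(-12*(-81) + (-16 + 676 + 182)) = √(972 + 842) = √1814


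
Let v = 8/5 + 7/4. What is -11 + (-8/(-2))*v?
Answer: 12/5 ≈ 2.4000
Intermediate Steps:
v = 67/20 (v = 8*(⅕) + 7*(¼) = 8/5 + 7/4 = 67/20 ≈ 3.3500)
-11 + (-8/(-2))*v = -11 - 8/(-2)*(67/20) = -11 - 8*(-½)*(67/20) = -11 + 4*(67/20) = -11 + 67/5 = 12/5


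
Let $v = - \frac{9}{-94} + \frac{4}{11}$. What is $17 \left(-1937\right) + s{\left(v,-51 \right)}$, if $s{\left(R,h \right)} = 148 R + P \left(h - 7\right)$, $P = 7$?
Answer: $- \frac{17199045}{517} \approx -33267.0$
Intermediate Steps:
$v = \frac{475}{1034}$ ($v = \left(-9\right) \left(- \frac{1}{94}\right) + 4 \cdot \frac{1}{11} = \frac{9}{94} + \frac{4}{11} = \frac{475}{1034} \approx 0.45938$)
$s{\left(R,h \right)} = -49 + 7 h + 148 R$ ($s{\left(R,h \right)} = 148 R + 7 \left(h - 7\right) = 148 R + 7 \left(-7 + h\right) = 148 R + \left(-49 + 7 h\right) = -49 + 7 h + 148 R$)
$17 \left(-1937\right) + s{\left(v,-51 \right)} = 17 \left(-1937\right) + \left(-49 + 7 \left(-51\right) + 148 \cdot \frac{475}{1034}\right) = -32929 - \frac{174752}{517} = - \frac{17199045}{517}$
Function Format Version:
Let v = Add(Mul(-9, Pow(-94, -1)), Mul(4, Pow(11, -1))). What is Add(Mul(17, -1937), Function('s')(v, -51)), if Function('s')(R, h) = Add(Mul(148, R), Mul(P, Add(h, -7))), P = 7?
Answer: Rational(-17199045, 517) ≈ -33267.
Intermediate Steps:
v = Rational(475, 1034) (v = Add(Mul(-9, Rational(-1, 94)), Mul(4, Rational(1, 11))) = Add(Rational(9, 94), Rational(4, 11)) = Rational(475, 1034) ≈ 0.45938)
Function('s')(R, h) = Add(-49, Mul(7, h), Mul(148, R)) (Function('s')(R, h) = Add(Mul(148, R), Mul(7, Add(h, -7))) = Add(Mul(148, R), Mul(7, Add(-7, h))) = Add(Mul(148, R), Add(-49, Mul(7, h))) = Add(-49, Mul(7, h), Mul(148, R)))
Add(Mul(17, -1937), Function('s')(v, -51)) = Add(Mul(17, -1937), Add(-49, Mul(7, -51), Mul(148, Rational(475, 1034)))) = Add(-32929, Add(-49, -357, Rational(35150, 517))) = Add(-32929, Rational(-174752, 517)) = Rational(-17199045, 517)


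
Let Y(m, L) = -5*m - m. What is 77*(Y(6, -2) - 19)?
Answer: -4235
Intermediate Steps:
Y(m, L) = -6*m
77*(Y(6, -2) - 19) = 77*(-6*6 - 19) = 77*(-36 - 19) = 77*(-55) = -4235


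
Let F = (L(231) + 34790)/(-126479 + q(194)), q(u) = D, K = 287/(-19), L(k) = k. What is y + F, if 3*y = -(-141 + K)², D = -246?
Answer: -1114857521843/137243175 ≈ -8123.2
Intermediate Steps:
K = -287/19 (K = 287*(-1/19) = -287/19 ≈ -15.105)
q(u) = -246
F = -35021/126725 (F = (231 + 34790)/(-126479 - 246) = 35021/(-126725) = 35021*(-1/126725) = -35021/126725 ≈ -0.27635)
y = -8797156/1083 (y = (-(-141 - 287/19)²)/3 = (-(-2966/19)²)/3 = (-1*8797156/361)/3 = (⅓)*(-8797156/361) = -8797156/1083 ≈ -8123.0)
y + F = -8797156/1083 - 35021/126725 = -1114857521843/137243175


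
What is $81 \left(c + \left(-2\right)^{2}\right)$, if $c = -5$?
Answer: $-81$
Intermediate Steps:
$81 \left(c + \left(-2\right)^{2}\right) = 81 \left(-5 + \left(-2\right)^{2}\right) = 81 \left(-5 + 4\right) = 81 \left(-1\right) = -81$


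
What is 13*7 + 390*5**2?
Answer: 9841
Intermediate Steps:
13*7 + 390*5**2 = 91 + 390*25 = 91 + 9750 = 9841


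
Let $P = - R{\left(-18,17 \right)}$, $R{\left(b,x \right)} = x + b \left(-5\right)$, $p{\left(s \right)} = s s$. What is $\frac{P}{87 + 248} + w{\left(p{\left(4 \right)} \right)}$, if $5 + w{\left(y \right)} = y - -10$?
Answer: $\frac{6928}{335} \approx 20.681$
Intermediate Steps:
$p{\left(s \right)} = s^{2}$
$R{\left(b,x \right)} = x - 5 b$
$w{\left(y \right)} = 5 + y$ ($w{\left(y \right)} = -5 + \left(y - -10\right) = -5 + \left(y + 10\right) = -5 + \left(10 + y\right) = 5 + y$)
$P = -107$ ($P = - (17 - -90) = - (17 + 90) = \left(-1\right) 107 = -107$)
$\frac{P}{87 + 248} + w{\left(p{\left(4 \right)} \right)} = \frac{1}{87 + 248} \left(-107\right) + \left(5 + 4^{2}\right) = \frac{1}{335} \left(-107\right) + \left(5 + 16\right) = \frac{1}{335} \left(-107\right) + 21 = - \frac{107}{335} + 21 = \frac{6928}{335}$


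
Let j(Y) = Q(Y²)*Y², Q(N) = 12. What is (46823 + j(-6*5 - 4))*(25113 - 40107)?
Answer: -910060830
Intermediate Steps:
j(Y) = 12*Y²
(46823 + j(-6*5 - 4))*(25113 - 40107) = (46823 + 12*(-6*5 - 4)²)*(25113 - 40107) = (46823 + 12*(-30 - 4)²)*(-14994) = (46823 + 12*(-34)²)*(-14994) = (46823 + 12*1156)*(-14994) = (46823 + 13872)*(-14994) = 60695*(-14994) = -910060830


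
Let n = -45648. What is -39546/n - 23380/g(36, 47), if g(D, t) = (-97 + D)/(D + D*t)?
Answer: 102456157057/154696 ≈ 6.6231e+5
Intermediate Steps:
g(D, t) = (-97 + D)/(D + D*t)
-39546/n - 23380/g(36, 47) = -39546/(-45648) - 23380*36*(1 + 47)/(-97 + 36) = -39546*(-1/45648) - 23380/((1/36)*(-61)/48) = 2197/2536 - 23380/((1/36)*(1/48)*(-61)) = 2197/2536 - 23380/(-61/1728) = 2197/2536 - 23380*(-1728/61) = 2197/2536 + 40400640/61 = 102456157057/154696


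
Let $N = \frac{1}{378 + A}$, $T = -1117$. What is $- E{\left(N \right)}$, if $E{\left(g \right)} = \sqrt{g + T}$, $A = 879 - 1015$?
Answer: $- \frac{i \sqrt{540626}}{22} \approx - 33.422 i$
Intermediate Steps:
$A = -136$
$N = \frac{1}{242}$ ($N = \frac{1}{378 - 136} = \frac{1}{242} \approx 0.0041322$)
$E{\left(g \right)} = \sqrt{-1117 + g}$ ($E{\left(g \right)} = \sqrt{g - 1117} = \sqrt{-1117 + g}$)
$- E{\left(N \right)} = - \sqrt{-1117 + \frac{1}{242}} = - \sqrt{- \frac{270313}{242}} = - \frac{i \sqrt{540626}}{22}$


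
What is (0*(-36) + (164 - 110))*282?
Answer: 15228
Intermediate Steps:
(0*(-36) + (164 - 110))*282 = (0 + 54)*282 = 54*282 = 15228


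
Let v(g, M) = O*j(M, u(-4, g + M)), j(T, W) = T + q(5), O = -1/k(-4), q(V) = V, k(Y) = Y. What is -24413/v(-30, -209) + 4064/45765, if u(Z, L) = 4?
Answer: 372489403/778005 ≈ 478.77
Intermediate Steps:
O = 1/4 (O = -1/(-4) = -1*(-1/4) = 1/4 ≈ 0.25000)
j(T, W) = 5 + T (j(T, W) = T + 5 = 5 + T)
v(g, M) = 5/4 + M/4 (v(g, M) = (5 + M)/4 = 5/4 + M/4)
-24413/v(-30, -209) + 4064/45765 = -24413/(5/4 + (1/4)*(-209)) + 4064/45765 = -24413/(5/4 - 209/4) + 4064*(1/45765) = -24413/(-51) + 4064/45765 = -24413*(-1/51) + 4064/45765 = 24413/51 + 4064/45765 = 372489403/778005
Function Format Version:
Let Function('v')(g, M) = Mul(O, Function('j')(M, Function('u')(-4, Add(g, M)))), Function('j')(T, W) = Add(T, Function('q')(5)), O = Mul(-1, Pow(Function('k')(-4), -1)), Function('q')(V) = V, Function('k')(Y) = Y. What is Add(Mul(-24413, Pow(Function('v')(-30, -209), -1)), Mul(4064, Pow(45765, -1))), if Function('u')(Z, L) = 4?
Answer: Rational(372489403, 778005) ≈ 478.77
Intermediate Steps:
O = Rational(1, 4) (O = Mul(-1, Pow(-4, -1)) = Mul(-1, Rational(-1, 4)) = Rational(1, 4) ≈ 0.25000)
Function('j')(T, W) = Add(5, T) (Function('j')(T, W) = Add(T, 5) = Add(5, T))
Function('v')(g, M) = Add(Rational(5, 4), Mul(Rational(1, 4), M)) (Function('v')(g, M) = Mul(Rational(1, 4), Add(5, M)) = Add(Rational(5, 4), Mul(Rational(1, 4), M)))
Add(Mul(-24413, Pow(Function('v')(-30, -209), -1)), Mul(4064, Pow(45765, -1))) = Add(Mul(-24413, Pow(Add(Rational(5, 4), Mul(Rational(1, 4), -209)), -1)), Mul(4064, Pow(45765, -1))) = Add(Mul(-24413, Pow(Add(Rational(5, 4), Rational(-209, 4)), -1)), Mul(4064, Rational(1, 45765))) = Add(Mul(-24413, Pow(-51, -1)), Rational(4064, 45765)) = Add(Mul(-24413, Rational(-1, 51)), Rational(4064, 45765)) = Add(Rational(24413, 51), Rational(4064, 45765)) = Rational(372489403, 778005)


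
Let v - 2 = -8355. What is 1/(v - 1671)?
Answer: -1/10024 ≈ -9.9761e-5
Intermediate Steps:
v = -8353 (v = 2 - 8355 = -8353)
1/(v - 1671) = 1/(-8353 - 1671) = 1/(-10024) = -1/10024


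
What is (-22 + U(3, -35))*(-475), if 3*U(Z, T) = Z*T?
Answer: 27075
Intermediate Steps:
U(Z, T) = T*Z/3 (U(Z, T) = (Z*T)/3 = (T*Z)/3 = T*Z/3)
(-22 + U(3, -35))*(-475) = (-22 + (⅓)*(-35)*3)*(-475) = (-22 - 35)*(-475) = -57*(-475) = 27075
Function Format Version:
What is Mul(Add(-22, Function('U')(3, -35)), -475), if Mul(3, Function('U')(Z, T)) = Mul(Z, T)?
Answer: 27075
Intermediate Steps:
Function('U')(Z, T) = Mul(Rational(1, 3), T, Z) (Function('U')(Z, T) = Mul(Rational(1, 3), Mul(Z, T)) = Mul(Rational(1, 3), Mul(T, Z)) = Mul(Rational(1, 3), T, Z))
Mul(Add(-22, Function('U')(3, -35)), -475) = Mul(Add(-22, Mul(Rational(1, 3), -35, 3)), -475) = Mul(Add(-22, -35), -475) = Mul(-57, -475) = 27075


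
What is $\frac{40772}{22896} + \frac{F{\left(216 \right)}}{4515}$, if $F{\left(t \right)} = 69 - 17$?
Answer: $\frac{15439681}{8614620} \approx 1.7923$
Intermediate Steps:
$F{\left(t \right)} = 52$ ($F{\left(t \right)} = 69 - 17 = 52$)
$\frac{40772}{22896} + \frac{F{\left(216 \right)}}{4515} = \frac{40772}{22896} + \frac{52}{4515} = 40772 \cdot \frac{1}{22896} + 52 \cdot \frac{1}{4515} = \frac{10193}{5724} + \frac{52}{4515} = \frac{15439681}{8614620}$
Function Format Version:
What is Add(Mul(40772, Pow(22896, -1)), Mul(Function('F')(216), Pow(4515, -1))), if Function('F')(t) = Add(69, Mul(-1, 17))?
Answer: Rational(15439681, 8614620) ≈ 1.7923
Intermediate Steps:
Function('F')(t) = 52 (Function('F')(t) = Add(69, -17) = 52)
Add(Mul(40772, Pow(22896, -1)), Mul(Function('F')(216), Pow(4515, -1))) = Add(Mul(40772, Pow(22896, -1)), Mul(52, Pow(4515, -1))) = Add(Mul(40772, Rational(1, 22896)), Mul(52, Rational(1, 4515))) = Add(Rational(10193, 5724), Rational(52, 4515)) = Rational(15439681, 8614620)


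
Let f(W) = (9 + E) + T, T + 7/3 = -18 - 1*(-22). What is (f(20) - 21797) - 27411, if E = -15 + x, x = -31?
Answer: -147730/3 ≈ -49243.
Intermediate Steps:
E = -46 (E = -15 - 31 = -46)
T = 5/3 (T = -7/3 + (-18 - 1*(-22)) = -7/3 + (-18 + 22) = -7/3 + 4 = 5/3 ≈ 1.6667)
f(W) = -106/3 (f(W) = (9 - 46) + 5/3 = -37 + 5/3 = -106/3)
(f(20) - 21797) - 27411 = (-106/3 - 21797) - 27411 = -65497/3 - 27411 = -147730/3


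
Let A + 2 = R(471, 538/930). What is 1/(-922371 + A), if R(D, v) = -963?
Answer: -1/923336 ≈ -1.0830e-6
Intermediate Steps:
A = -965 (A = -2 - 963 = -965)
1/(-922371 + A) = 1/(-922371 - 965) = 1/(-923336) = -1/923336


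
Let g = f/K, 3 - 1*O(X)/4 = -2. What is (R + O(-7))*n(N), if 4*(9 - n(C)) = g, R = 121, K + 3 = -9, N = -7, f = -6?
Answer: 10011/8 ≈ 1251.4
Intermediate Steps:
K = -12 (K = -3 - 9 = -12)
O(X) = 20 (O(X) = 12 - 4*(-2) = 12 + 8 = 20)
g = ½ (g = -6/(-12) = -6*(-1/12) = ½ ≈ 0.50000)
n(C) = 71/8 (n(C) = 9 - ¼*½ = 9 - ⅛ = 71/8)
(R + O(-7))*n(N) = (121 + 20)*(71/8) = 141*(71/8) = 10011/8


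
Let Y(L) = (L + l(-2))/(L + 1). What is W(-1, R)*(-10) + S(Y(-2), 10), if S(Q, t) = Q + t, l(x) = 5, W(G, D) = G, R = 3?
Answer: 17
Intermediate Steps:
Y(L) = (5 + L)/(1 + L) (Y(L) = (L + 5)/(L + 1) = (5 + L)/(1 + L))
W(-1, R)*(-10) + S(Y(-2), 10) = -1*(-10) + ((5 - 2)/(1 - 2) + 10) = 10 + (3/(-1) + 10) = 10 + (-1*3 + 10) = 10 + (-3 + 10) = 10 + 7 = 17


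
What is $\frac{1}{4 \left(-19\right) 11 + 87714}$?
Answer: $\frac{1}{86878} \approx 1.151 \cdot 10^{-5}$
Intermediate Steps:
$\frac{1}{4 \left(-19\right) 11 + 87714} = \frac{1}{\left(-76\right) 11 + 87714} = \frac{1}{-836 + 87714} = \frac{1}{86878}$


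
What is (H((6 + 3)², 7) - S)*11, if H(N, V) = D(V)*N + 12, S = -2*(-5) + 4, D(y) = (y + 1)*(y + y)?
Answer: 99770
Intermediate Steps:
D(y) = 2*y*(1 + y) (D(y) = (1 + y)*(2*y) = 2*y*(1 + y))
S = 14 (S = 10 + 4 = 14)
H(N, V) = 12 + 2*N*V*(1 + V) (H(N, V) = (2*V*(1 + V))*N + 12 = 2*N*V*(1 + V) + 12 = 12 + 2*N*V*(1 + V))
(H((6 + 3)², 7) - S)*11 = ((12 + 2*(6 + 3)²*7*(1 + 7)) - 1*14)*11 = ((12 + 2*9²*7*8) - 14)*11 = ((12 + 2*81*7*8) - 14)*11 = ((12 + 9072) - 14)*11 = (9084 - 14)*11 = 9070*11 = 99770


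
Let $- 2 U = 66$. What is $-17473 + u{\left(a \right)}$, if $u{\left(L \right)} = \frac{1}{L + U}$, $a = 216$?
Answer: $- \frac{3197558}{183} \approx -17473.0$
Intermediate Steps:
$U = -33$ ($U = \left(- \frac{1}{2}\right) 66 = -33$)
$u{\left(L \right)} = \frac{1}{-33 + L}$ ($u{\left(L \right)} = \frac{1}{L - 33} = \frac{1}{-33 + L}$)
$-17473 + u{\left(a \right)} = -17473 + \frac{1}{-33 + 216} = -17473 + \frac{1}{183} = - \frac{3197558}{183}$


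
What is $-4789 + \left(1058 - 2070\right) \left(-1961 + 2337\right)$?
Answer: $-385301$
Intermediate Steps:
$-4789 + \left(1058 - 2070\right) \left(-1961 + 2337\right) = -4789 - 380512 = -385301$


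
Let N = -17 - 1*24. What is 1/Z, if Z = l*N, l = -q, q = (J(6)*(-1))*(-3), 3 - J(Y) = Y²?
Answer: -1/4059 ≈ -0.00024637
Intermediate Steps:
N = -41 (N = -17 - 24 = -41)
J(Y) = 3 - Y²
q = -99 (q = ((3 - 1*6²)*(-1))*(-3) = ((3 - 1*36)*(-1))*(-3) = ((3 - 36)*(-1))*(-3) = -33*(-1)*(-3) = 33*(-3) = -99)
l = 99 (l = -1*(-99) = 99)
Z = -4059 (Z = 99*(-41) = -4059)
1/Z = 1/(-4059) = -1/4059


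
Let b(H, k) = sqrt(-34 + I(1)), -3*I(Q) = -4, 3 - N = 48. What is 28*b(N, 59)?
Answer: 196*I*sqrt(6)/3 ≈ 160.03*I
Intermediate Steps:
N = -45 (N = 3 - 1*48 = 3 - 48 = -45)
I(Q) = 4/3 (I(Q) = -1/3*(-4) = 4/3)
b(H, k) = 7*I*sqrt(6)/3 (b(H, k) = sqrt(-34 + 4/3) = sqrt(-98/3) = 7*I*sqrt(6)/3)
28*b(N, 59) = 28*(7*I*sqrt(6)/3) = 196*I*sqrt(6)/3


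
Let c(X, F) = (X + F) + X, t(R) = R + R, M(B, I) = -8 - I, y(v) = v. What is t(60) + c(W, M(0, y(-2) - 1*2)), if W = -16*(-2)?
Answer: 180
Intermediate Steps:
W = 32
t(R) = 2*R
c(X, F) = F + 2*X (c(X, F) = (F + X) + X = F + 2*X)
t(60) + c(W, M(0, y(-2) - 1*2)) = 2*60 + ((-8 - (-2 - 1*2)) + 2*32) = 120 + ((-8 - (-2 - 2)) + 64) = 120 + ((-8 - 1*(-4)) + 64) = 120 + ((-8 + 4) + 64) = 120 + (-4 + 64) = 120 + 60 = 180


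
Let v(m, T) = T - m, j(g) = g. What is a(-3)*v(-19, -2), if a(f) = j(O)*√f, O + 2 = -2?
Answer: -68*I*√3 ≈ -117.78*I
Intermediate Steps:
O = -4 (O = -2 - 2 = -4)
a(f) = -4*√f
a(-3)*v(-19, -2) = (-4*I*√3)*(-2 - 1*(-19)) = (-4*I*√3)*(-2 + 19) = -4*I*√3*17 = -68*I*√3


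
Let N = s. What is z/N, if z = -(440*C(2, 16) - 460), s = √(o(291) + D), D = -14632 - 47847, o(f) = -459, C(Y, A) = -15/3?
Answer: -1330*I*√62938/31469 ≈ -10.603*I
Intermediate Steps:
C(Y, A) = -5 (C(Y, A) = -15*⅓ = -5)
D = -62479
s = I*√62938 (s = √(-459 - 62479) = √(-62938) = I*√62938 ≈ 250.87*I)
N = I*√62938 ≈ 250.87*I
z = 2660 (z = -(440*(-5) - 460) = -(-2200 - 460) = -1*(-2660) = 2660)
z/N = 2660/((I*√62938)) = 2660*(-I*√62938/62938) = -1330*I*√62938/31469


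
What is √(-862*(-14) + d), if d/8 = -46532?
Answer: 2*I*√90047 ≈ 600.16*I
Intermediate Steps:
d = -372256 (d = 8*(-46532) = -372256)
√(-862*(-14) + d) = √(-862*(-14) - 372256) = √(12068 - 372256) = √(-360188) = 2*I*√90047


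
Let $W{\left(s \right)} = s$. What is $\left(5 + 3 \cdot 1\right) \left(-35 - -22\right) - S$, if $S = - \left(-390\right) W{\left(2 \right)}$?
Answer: $-884$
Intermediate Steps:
$S = 780$ ($S = - \left(-390\right) 2 = \left(-1\right) \left(-780\right) = 780$)
$\left(5 + 3 \cdot 1\right) \left(-35 - -22\right) - S = \left(5 + 3 \cdot 1\right) \left(-35 - -22\right) - 780 = \left(5 + 3\right) \left(-35 + \left(25 - 3\right)\right) - 780 = 8 \left(-35 + 22\right) - 780 = 8 \left(-13\right) - 780 = -104 - 780 = -884$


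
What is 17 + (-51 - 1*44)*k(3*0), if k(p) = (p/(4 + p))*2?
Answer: 17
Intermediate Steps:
k(p) = 2*p/(4 + p)
17 + (-51 - 1*44)*k(3*0) = 17 + (-51 - 1*44)*(2*(3*0)/(4 + 3*0)) = 17 + (-51 - 44)*(2*0/(4 + 0)) = 17 - 190*0/4 = 17 - 95*0 = 17 + 0 = 17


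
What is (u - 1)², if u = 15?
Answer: 196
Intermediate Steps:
(u - 1)² = (15 - 1)² = 14² = 196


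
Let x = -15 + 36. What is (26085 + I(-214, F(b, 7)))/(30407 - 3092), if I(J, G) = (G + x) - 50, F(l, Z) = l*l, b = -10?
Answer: 26156/27315 ≈ 0.95757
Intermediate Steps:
x = 21
F(l, Z) = l²
I(J, G) = -29 + G (I(J, G) = (G + 21) - 50 = (21 + G) - 50 = -29 + G)
(26085 + I(-214, F(b, 7)))/(30407 - 3092) = (26085 + (-29 + (-10)²))/(30407 - 3092) = (26085 + (-29 + 100))/27315 = (26085 + 71)*(1/27315) = 26156*(1/27315) = 26156/27315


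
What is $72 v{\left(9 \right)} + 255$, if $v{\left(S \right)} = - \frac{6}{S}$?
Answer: $207$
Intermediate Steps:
$72 v{\left(9 \right)} + 255 = 72 \left(- \frac{6}{9}\right) + 255 = 72 \left(\left(-6\right) \frac{1}{9}\right) + 255 = 72 \left(- \frac{2}{3}\right) + 255 = -48 + 255 = 207$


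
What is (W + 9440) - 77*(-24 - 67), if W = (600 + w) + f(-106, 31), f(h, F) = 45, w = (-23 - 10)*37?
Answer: 15871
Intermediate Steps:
w = -1221 (w = -33*37 = -1221)
W = -576 (W = (600 - 1221) + 45 = -621 + 45 = -576)
(W + 9440) - 77*(-24 - 67) = (-576 + 9440) - 77*(-24 - 67) = 8864 - 77*(-91) = 8864 + 7007 = 15871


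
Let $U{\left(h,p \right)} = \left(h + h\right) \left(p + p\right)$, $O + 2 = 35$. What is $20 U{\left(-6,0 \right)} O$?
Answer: $0$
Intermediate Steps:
$O = 33$ ($O = -2 + 35 = 33$)
$U{\left(h,p \right)} = 4 h p$ ($U{\left(h,p \right)} = 2 h 2 p = 4 h p$)
$20 U{\left(-6,0 \right)} O = 20 \cdot 4 \left(-6\right) 0 \cdot 33 = 20 \cdot 0 \cdot 33 = 0 \cdot 33 = 0$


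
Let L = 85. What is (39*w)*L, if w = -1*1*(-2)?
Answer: 6630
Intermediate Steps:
w = 2 (w = -1*(-2) = 2)
(39*w)*L = (39*2)*85 = 78*85 = 6630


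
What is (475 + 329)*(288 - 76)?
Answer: 170448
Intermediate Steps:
(475 + 329)*(288 - 76) = 804*212 = 170448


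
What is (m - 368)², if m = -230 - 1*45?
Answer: 413449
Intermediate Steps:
m = -275 (m = -230 - 45 = -275)
(m - 368)² = (-275 - 368)² = (-643)² = 413449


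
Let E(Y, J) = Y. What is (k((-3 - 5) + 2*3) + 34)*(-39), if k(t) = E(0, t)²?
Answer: -1326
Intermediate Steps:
k(t) = 0 (k(t) = 0² = 0)
(k((-3 - 5) + 2*3) + 34)*(-39) = (0 + 34)*(-39) = 34*(-39) = -1326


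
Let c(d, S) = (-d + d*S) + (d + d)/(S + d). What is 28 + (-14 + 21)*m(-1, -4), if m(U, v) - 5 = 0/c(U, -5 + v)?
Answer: 63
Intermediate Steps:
c(d, S) = -d + S*d + 2*d/(S + d) (c(d, S) = (-d + S*d) + (2*d)/(S + d) = (-d + S*d) + 2*d/(S + d) = -d + S*d + 2*d/(S + d))
m(U, v) = 5 (m(U, v) = 5 + 0/((U*(2 + (-5 + v)² - (-5 + v) - U + (-5 + v)*U)/((-5 + v) + U))) = 5 + 0/((U*(2 + (-5 + v)² + (5 - v) - U + U*(-5 + v))/(-5 + U + v))) = 5 + 0/((U*(7 + (-5 + v)² - U - v + U*(-5 + v))/(-5 + U + v))) = 5 + 0*((-5 + U + v)/(U*(7 + (-5 + v)² - U - v + U*(-5 + v)))) = 5 + 0 = 5)
28 + (-14 + 21)*m(-1, -4) = 28 + (-14 + 21)*5 = 28 + 7*5 = 28 + 35 = 63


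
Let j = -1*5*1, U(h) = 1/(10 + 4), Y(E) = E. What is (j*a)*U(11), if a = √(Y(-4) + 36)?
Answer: -10*√2/7 ≈ -2.0203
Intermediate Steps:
U(h) = 1/14
a = 4*√2 (a = √(-4 + 36) = √32 = 4*√2 ≈ 5.6569)
j = -5 (j = -5*1 = -5)
(j*a)*U(11) = -20*√2*(1/14) = -10*√2/7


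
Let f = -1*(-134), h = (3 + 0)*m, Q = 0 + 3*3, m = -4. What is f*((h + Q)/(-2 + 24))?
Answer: -201/11 ≈ -18.273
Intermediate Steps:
Q = 9 (Q = 0 + 9 = 9)
h = -12 (h = (3 + 0)*(-4) = 3*(-4) = -12)
f = 134
f*((h + Q)/(-2 + 24)) = 134*((-12 + 9)/(-2 + 24)) = 134*(-3/22) = -201/11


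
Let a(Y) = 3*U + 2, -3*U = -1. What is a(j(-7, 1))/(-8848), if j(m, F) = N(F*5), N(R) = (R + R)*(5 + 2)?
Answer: -3/8848 ≈ -0.00033906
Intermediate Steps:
U = 1/3 (U = -1/3*(-1) = 1/3 ≈ 0.33333)
N(R) = 14*R (N(R) = (2*R)*7 = 14*R)
j(m, F) = 70*F (j(m, F) = 14*(F*5) = 14*(5*F) = 70*F)
a(Y) = 3 (a(Y) = 3*(1/3) + 2 = 1 + 2 = 3)
a(j(-7, 1))/(-8848) = 3/(-8848) = 3*(-1/8848) = -3/8848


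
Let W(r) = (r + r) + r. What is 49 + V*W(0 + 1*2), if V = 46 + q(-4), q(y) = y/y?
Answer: 331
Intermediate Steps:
q(y) = 1
W(r) = 3*r (W(r) = 2*r + r = 3*r)
V = 47 (V = 46 + 1 = 47)
49 + V*W(0 + 1*2) = 49 + 47*(3*(0 + 1*2)) = 49 + 47*(3*(0 + 2)) = 49 + 47*(3*2) = 49 + 47*6 = 49 + 282 = 331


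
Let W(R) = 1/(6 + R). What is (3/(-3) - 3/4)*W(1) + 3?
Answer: 11/4 ≈ 2.7500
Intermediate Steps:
(3/(-3) - 3/4)*W(1) + 3 = (3/(-3) - 3/4)/(6 + 1) + 3 = (3*(-1/3) - 3*1/4)/7 + 3 = (-1 - 3/4)*(1/7) + 3 = -7/4*1/7 + 3 = -1/4 + 3 = 11/4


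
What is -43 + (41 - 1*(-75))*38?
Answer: 4365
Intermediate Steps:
-43 + (41 - 1*(-75))*38 = -43 + (41 + 75)*38 = -43 + 116*38 = -43 + 4408 = 4365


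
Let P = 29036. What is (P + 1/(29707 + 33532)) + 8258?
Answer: 2358435267/63239 ≈ 37294.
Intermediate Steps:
(P + 1/(29707 + 33532)) + 8258 = (29036 + 1/(29707 + 33532)) + 8258 = (29036 + 1/63239) + 8258 = 1836207605/63239 + 8258 = 2358435267/63239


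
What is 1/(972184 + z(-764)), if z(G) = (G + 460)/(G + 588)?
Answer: 11/10694043 ≈ 1.0286e-6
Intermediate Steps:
z(G) = (460 + G)/(588 + G)
1/(972184 + z(-764)) = 1/(972184 + (460 - 764)/(588 - 764)) = 1/(972184 - 304/(-176)) = 1/(972184 - 1/176*(-304)) = 1/(972184 + 19/11) = 1/(10694043/11) = 11/10694043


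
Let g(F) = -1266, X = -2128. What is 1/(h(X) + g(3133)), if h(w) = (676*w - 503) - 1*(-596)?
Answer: -1/1439701 ≈ -6.9459e-7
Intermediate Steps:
h(w) = 93 + 676*w (h(w) = (-503 + 676*w) + 596 = 93 + 676*w)
1/(h(X) + g(3133)) = 1/((93 + 676*(-2128)) - 1266) = 1/((93 - 1438528) - 1266) = 1/(-1438435 - 1266) = 1/(-1439701) = -1/1439701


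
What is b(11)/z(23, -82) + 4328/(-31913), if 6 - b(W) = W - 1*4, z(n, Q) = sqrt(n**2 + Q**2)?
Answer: -4328/31913 - sqrt(7253)/7253 ≈ -0.14736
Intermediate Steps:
z(n, Q) = sqrt(Q**2 + n**2)
b(W) = 10 - W (b(W) = 6 - (W - 1*4) = 6 - (W - 4) = 6 - (-4 + W) = 6 + (4 - W) = 10 - W)
b(11)/z(23, -82) + 4328/(-31913) = (10 - 1*11)/(sqrt((-82)**2 + 23**2)) + 4328/(-31913) = (10 - 11)/(sqrt(6724 + 529)) + 4328*(-1/31913) = -1/(sqrt(7253)) - 4328/31913 = -sqrt(7253)/7253 - 4328/31913 = -4328/31913 - sqrt(7253)/7253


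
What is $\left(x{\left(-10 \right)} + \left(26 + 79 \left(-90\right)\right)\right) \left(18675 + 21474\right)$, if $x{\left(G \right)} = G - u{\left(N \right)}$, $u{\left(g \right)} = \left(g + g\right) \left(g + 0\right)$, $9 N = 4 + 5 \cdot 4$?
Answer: $-285388014$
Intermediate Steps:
$N = \frac{8}{3}$ ($N = \frac{4 + 5 \cdot 4}{9} = \frac{4 + 20}{9} = \frac{1}{9} \cdot 24 = \frac{8}{3} \approx 2.6667$)
$u{\left(g \right)} = 2 g^{2}$ ($u{\left(g \right)} = 2 g g = 2 g^{2}$)
$x{\left(G \right)} = - \frac{128}{9} + G$ ($x{\left(G \right)} = G - 2 \left(\frac{8}{3}\right)^{2} = G - 2 \cdot \frac{64}{9} = G - \frac{128}{9} = - \frac{128}{9} + G$)
$\left(x{\left(-10 \right)} + \left(26 + 79 \left(-90\right)\right)\right) \left(18675 + 21474\right) = \left(\left(- \frac{128}{9} - 10\right) + \left(26 + 79 \left(-90\right)\right)\right) \left(18675 + 21474\right) = \left(- \frac{218}{9} + \left(26 - 7110\right)\right) 40149 = \left(- \frac{218}{9} - 7084\right) 40149 = \left(- \frac{63974}{9}\right) 40149 = -285388014$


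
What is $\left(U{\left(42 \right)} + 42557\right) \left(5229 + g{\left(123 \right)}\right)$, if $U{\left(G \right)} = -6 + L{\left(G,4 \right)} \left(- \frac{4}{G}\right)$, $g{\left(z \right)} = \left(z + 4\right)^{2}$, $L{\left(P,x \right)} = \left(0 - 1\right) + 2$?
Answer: $\frac{19084846702}{21} \approx 9.088 \cdot 10^{8}$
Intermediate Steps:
$L{\left(P,x \right)} = 1$ ($L{\left(P,x \right)} = -1 + 2 = 1$)
$g{\left(z \right)} = \left(4 + z\right)^{2}$
$U{\left(G \right)} = -6 - \frac{4}{G}$ ($U{\left(G \right)} = -6 + 1 \left(- \frac{4}{G}\right) = -6 - \frac{4}{G}$)
$\left(U{\left(42 \right)} + 42557\right) \left(5229 + g{\left(123 \right)}\right) = \left(\left(-6 - \frac{4}{42}\right) + 42557\right) \left(5229 + \left(4 + 123\right)^{2}\right) = \left(\left(-6 - \frac{2}{21}\right) + 42557\right) \left(5229 + 127^{2}\right) = \left(\left(-6 - \frac{2}{21}\right) + 42557\right) \left(5229 + 16129\right) = \left(- \frac{128}{21} + 42557\right) 21358 = \frac{893569}{21} \cdot 21358 = \frac{19084846702}{21}$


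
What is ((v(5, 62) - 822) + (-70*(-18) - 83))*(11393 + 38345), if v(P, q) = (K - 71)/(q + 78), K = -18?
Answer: 1233775959/70 ≈ 1.7625e+7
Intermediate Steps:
v(P, q) = -89/(78 + q) (v(P, q) = (-18 - 71)/(q + 78) = -89/(78 + q))
((v(5, 62) - 822) + (-70*(-18) - 83))*(11393 + 38345) = ((-89/(78 + 62) - 822) + (-70*(-18) - 83))*(11393 + 38345) = ((-89/140 - 822) + (1260 - 83))*49738 = ((-89*1/140 - 822) + 1177)*49738 = ((-89/140 - 822) + 1177)*49738 = (-115169/140 + 1177)*49738 = (49611/140)*49738 = 1233775959/70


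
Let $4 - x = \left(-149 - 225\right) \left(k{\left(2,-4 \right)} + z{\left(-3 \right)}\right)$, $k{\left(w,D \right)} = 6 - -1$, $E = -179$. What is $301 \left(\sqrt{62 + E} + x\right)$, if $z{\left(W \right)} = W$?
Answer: $451500 + 903 i \sqrt{13} \approx 4.515 \cdot 10^{5} + 3255.8 i$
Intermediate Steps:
$k{\left(w,D \right)} = 7$ ($k{\left(w,D \right)} = 6 + 1 = 7$)
$x = 1500$ ($x = 4 - \left(-149 - 225\right) \left(7 - 3\right) = 4 - \left(-374\right) 4 = 4 - -1496 = 4 + 1496 = 1500$)
$301 \left(\sqrt{62 + E} + x\right) = 301 \left(\sqrt{62 - 179} + 1500\right) = 301 \left(\sqrt{-117} + 1500\right) = 301 \left(3 i \sqrt{13} + 1500\right) = 301 \left(1500 + 3 i \sqrt{13}\right) = 451500 + 903 i \sqrt{13}$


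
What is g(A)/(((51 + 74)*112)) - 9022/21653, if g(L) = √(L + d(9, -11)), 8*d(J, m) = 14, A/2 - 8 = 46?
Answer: -9022/21653 + √439/28000 ≈ -0.41591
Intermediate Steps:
A = 108 (A = 16 + 2*46 = 16 + 92 = 108)
d(J, m) = 7/4 (d(J, m) = (⅛)*14 = 7/4)
g(L) = √(7/4 + L) (g(L) = √(L + 7/4) = √(7/4 + L))
g(A)/(((51 + 74)*112)) - 9022/21653 = (√(7 + 4*108)/2)/(((51 + 74)*112)) - 9022/21653 = (√(7 + 432)/2)/((125*112)) - 9022*1/21653 = (√439/2)/14000 - 9022/21653 = (√439/2)*(1/14000) - 9022/21653 = √439/28000 - 9022/21653 = -9022/21653 + √439/28000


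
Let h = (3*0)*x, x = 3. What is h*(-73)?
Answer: 0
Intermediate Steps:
h = 0 (h = (3*0)*3 = 0*3 = 0)
h*(-73) = 0*(-73) = 0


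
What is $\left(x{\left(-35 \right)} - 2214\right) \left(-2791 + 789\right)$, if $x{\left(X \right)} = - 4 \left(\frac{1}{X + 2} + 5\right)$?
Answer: $\frac{13416676}{3} \approx 4.4722 \cdot 10^{6}$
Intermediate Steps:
$x{\left(X \right)} = -20 - \frac{4}{2 + X}$ ($x{\left(X \right)} = - 4 \left(\frac{1}{2 + X} + 5\right) = - 4 \left(5 + \frac{1}{2 + X}\right) = -20 - \frac{4}{2 + X}$)
$\left(x{\left(-35 \right)} - 2214\right) \left(-2791 + 789\right) = \left(\frac{4 \left(-11 - -175\right)}{2 - 35} - 2214\right) \left(-2791 + 789\right) = \left(\frac{4 \left(-11 + 175\right)}{-33} - 2214\right) \left(-2002\right) = \left(4 \left(- \frac{1}{33}\right) 164 - 2214\right) \left(-2002\right) = \left(- \frac{656}{33} - 2214\right) \left(-2002\right) = \left(- \frac{73718}{33}\right) \left(-2002\right) = \frac{13416676}{3}$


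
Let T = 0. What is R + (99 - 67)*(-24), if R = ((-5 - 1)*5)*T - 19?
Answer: -787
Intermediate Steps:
R = -19 (R = ((-5 - 1)*5)*0 - 19 = -6*5*0 - 19 = -30*0 - 19 = 0 - 19 = -19)
R + (99 - 67)*(-24) = -19 + (99 - 67)*(-24) = -19 + 32*(-24) = -19 - 768 = -787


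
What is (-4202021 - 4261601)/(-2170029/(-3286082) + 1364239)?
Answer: -27812155909004/4483003391627 ≈ -6.2039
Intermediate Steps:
(-4202021 - 4261601)/(-2170029/(-3286082) + 1364239) = -8463622/(-2170029*(-1/3286082) + 1364239) = -8463622/(2170029/3286082 + 1364239) = -8463622/4483003391627/3286082 = -8463622*3286082/4483003391627 = -27812155909004/4483003391627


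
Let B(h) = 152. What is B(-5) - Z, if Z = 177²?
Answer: -31177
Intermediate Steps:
Z = 31329
B(-5) - Z = 152 - 1*31329 = 152 - 31329 = -31177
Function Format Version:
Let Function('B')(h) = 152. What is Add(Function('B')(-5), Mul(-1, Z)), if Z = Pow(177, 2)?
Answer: -31177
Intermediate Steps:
Z = 31329
Add(Function('B')(-5), Mul(-1, Z)) = Add(152, Mul(-1, 31329)) = Add(152, -31329) = -31177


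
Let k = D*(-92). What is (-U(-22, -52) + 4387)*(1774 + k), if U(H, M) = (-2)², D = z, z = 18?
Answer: 517194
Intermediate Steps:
D = 18
U(H, M) = 4
k = -1656 (k = 18*(-92) = -1656)
(-U(-22, -52) + 4387)*(1774 + k) = (-1*4 + 4387)*(1774 - 1656) = (-4 + 4387)*118 = 4383*118 = 517194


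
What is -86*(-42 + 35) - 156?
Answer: 446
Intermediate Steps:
-86*(-42 + 35) - 156 = -86*(-7) - 156 = 602 - 156 = 446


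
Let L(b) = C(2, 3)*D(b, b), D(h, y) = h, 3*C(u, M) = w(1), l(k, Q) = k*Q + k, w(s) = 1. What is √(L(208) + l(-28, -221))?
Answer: 16*√219/3 ≈ 78.926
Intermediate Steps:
l(k, Q) = k + Q*k (l(k, Q) = Q*k + k = k + Q*k)
C(u, M) = ⅓ (C(u, M) = (⅓)*1 = ⅓)
L(b) = b/3
√(L(208) + l(-28, -221)) = √((⅓)*208 - 28*(1 - 221)) = √(208/3 - 28*(-220)) = √(208/3 + 6160) = √(18688/3) = 16*√219/3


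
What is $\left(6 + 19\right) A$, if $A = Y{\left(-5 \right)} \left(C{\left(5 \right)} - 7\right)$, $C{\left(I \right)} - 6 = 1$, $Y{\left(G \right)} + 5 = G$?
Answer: $0$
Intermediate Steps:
$Y{\left(G \right)} = -5 + G$
$C{\left(I \right)} = 7$ ($C{\left(I \right)} = 6 + 1 = 7$)
$A = 0$ ($A = \left(-5 - 5\right) \left(7 - 7\right) = - 10 \left(7 - 7\right) = \left(-10\right) 0 = 0$)
$\left(6 + 19\right) A = \left(6 + 19\right) 0 = 25 \cdot 0 = 0$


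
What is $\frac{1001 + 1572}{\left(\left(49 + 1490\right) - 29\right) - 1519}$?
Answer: $- \frac{2573}{9} \approx -285.89$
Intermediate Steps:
$\frac{1001 + 1572}{\left(\left(49 + 1490\right) - 29\right) - 1519} = \frac{2573}{\left(1539 - 29\right) - 1519} = \frac{2573}{1510 - 1519} = \frac{2573}{-9} = 2573 \left(- \frac{1}{9}\right) = - \frac{2573}{9}$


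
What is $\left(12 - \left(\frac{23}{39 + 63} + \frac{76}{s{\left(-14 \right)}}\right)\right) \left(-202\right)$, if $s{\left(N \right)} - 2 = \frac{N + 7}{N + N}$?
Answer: $\frac{680033}{153} \approx 4444.7$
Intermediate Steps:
$s{\left(N \right)} = 2 + \frac{7 + N}{2 N}$ ($s{\left(N \right)} = 2 + \frac{N + 7}{N + N} = 2 + \frac{7 + N}{2 N}$)
$\left(12 - \left(\frac{23}{39 + 63} + \frac{76}{s{\left(-14 \right)}}\right)\right) \left(-202\right) = \left(12 - \left(\frac{23}{39 + 63} + 76 \left(- \frac{28}{7 + 5 \left(-14\right)}\right)\right)\right) \left(-202\right) = \left(12 - \left(\frac{23}{102} + 76 \left(- \frac{28}{7 - 70}\right)\right)\right) \left(-202\right) = \left(12 - \left(\frac{23}{102} + \frac{76}{\frac{1}{2} \left(- \frac{1}{14}\right) \left(-63\right)}\right)\right) \left(-202\right) = \left(12 - \left(\frac{23}{102} + \frac{76}{\frac{9}{4}}\right)\right) \left(-202\right) = \left(12 - \frac{10405}{306}\right) \left(-202\right) = \left(- \frac{6733}{306}\right) \left(-202\right) = \frac{680033}{153}$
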